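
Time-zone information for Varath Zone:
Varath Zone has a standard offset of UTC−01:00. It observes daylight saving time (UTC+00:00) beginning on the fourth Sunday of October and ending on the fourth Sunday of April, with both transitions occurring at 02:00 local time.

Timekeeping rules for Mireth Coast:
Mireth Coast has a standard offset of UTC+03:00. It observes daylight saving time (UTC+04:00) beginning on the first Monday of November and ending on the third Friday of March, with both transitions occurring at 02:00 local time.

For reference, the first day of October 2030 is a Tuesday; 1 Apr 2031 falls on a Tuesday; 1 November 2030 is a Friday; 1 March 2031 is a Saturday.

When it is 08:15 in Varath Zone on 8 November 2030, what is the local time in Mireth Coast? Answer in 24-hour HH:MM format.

1 October 2030 is a Tuesday, so the first Sunday is October 6 and the fourth is October 27.
1 April 2031 is a Tuesday, so the first Sunday is April 6 and the fourth is April 27.
Daylight saving runs 27 October 2030 – 27 April 2031; 8 November 2030 is inside that window, so Varath Zone is at UTC+00:00.
08:15 Varath Zone − 0h = 08:15 UTC.
1 November 2030 is a Friday, so the first Monday is November 4.
1 March 2031 is a Saturday, so the first Friday is March 7 and the third is March 21.
At the standard offset (UTC+03:00), 08:15 UTC + 3h = 11:15 Mireth Coast standard time.
Daylight saving runs 4 November 2030 – 21 March 2031; the standard-time date in Mireth Coast, 8 November 2030, is inside that window, so Mireth Coast is at UTC+04:00.
08:15 UTC + 4h = 12:15 Mireth Coast.

12:15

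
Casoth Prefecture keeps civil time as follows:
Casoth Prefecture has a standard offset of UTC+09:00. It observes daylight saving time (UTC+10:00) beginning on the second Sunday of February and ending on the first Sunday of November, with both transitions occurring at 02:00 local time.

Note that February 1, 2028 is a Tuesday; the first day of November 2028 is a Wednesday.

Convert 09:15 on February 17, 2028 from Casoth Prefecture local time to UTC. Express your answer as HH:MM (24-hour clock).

1 February 2028 is a Tuesday, so the first Sunday is February 6 and the second is February 13.
1 November 2028 is a Wednesday, so the first Sunday is November 5.
Daylight saving runs 13 February – 5 November; February 17, 2028 is inside that window, so Casoth Prefecture is at UTC+10:00.
09:15 local − 10h = 23:15 UTC (rolling into the previous day, 16 February 2028).

23:15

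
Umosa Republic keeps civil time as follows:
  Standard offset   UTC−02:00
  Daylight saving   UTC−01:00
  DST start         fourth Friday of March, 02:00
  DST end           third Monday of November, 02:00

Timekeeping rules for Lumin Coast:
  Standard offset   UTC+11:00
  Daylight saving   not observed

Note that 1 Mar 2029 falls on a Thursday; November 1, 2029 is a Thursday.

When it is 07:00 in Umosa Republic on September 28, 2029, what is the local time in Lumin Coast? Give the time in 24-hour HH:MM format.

1 March 2029 is a Thursday, so the first Friday is March 2 and the fourth is March 23.
1 November 2029 is a Thursday, so the first Monday is November 5 and the third is November 19.
September 28, 2029 falls between 23 March and 19 November, so daylight saving is in effect and Umosa Republic is at UTC−01:00.
07:00 Umosa Republic + 1h = 08:00 UTC.
Lumin Coast has no daylight saving, so its offset is UTC+11:00 year-round.
08:00 UTC + 11h = 19:00 Lumin Coast.

19:00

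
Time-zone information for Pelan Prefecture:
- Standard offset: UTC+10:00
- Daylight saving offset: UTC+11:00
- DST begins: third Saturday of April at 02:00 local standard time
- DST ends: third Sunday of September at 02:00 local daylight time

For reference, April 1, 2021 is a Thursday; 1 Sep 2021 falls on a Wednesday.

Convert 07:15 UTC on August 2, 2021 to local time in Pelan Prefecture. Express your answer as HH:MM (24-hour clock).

18:15

1 April 2021 is a Thursday, so the first Saturday is April 3 and the third is April 17.
1 September 2021 is a Wednesday, so the first Sunday is September 5 and the third is September 19.
At the standard offset (UTC+10:00), 07:15 UTC + 10h = 17:15 Pelan Prefecture standard time.
The standard-time date in Pelan Prefecture, August 2, 2021, lies within the daylight-saving period (17 April – 19 September), so Pelan Prefecture is on daylight time, UTC+11:00.
07:15 UTC + 11h = 18:15 local.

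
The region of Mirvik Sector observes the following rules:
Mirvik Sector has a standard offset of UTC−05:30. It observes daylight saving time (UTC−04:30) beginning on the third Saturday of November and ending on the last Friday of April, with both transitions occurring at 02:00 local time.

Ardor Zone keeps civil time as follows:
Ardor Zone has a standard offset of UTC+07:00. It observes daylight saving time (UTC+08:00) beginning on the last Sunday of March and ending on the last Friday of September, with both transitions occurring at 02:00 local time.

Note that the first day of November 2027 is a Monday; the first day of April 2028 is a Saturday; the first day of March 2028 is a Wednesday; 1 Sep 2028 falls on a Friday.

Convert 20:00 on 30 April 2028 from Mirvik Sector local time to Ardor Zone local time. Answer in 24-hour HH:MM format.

09:30

1 November 2027 is a Monday, so the first Saturday is November 6 and the third is November 20.
1 April 2028 is a Saturday, so Fridays fall on 7, 14, 21, 28; the last is April 28.
Daylight saving runs 20 November 2027 – 28 April 2028; 30 April 2028 is outside that window, so Mirvik Sector is on standard time at UTC−05:30.
20:00 Mirvik Sector + 5h30m = 01:30 UTC (rolling into the next day, 1 May 2028).
1 March 2028 is a Wednesday, so Sundays fall on 5, 12, 19, 26; the last is March 26.
1 September 2028 is a Friday, so Fridays fall on 1, 8, 15, 22, 29; the last is September 29.
At the standard offset (UTC+07:00), 01:30 UTC + 7h = 08:30 Ardor Zone standard time.
The standard-time date in Ardor Zone, 1 May 2028, falls between 26 March and 29 September, so daylight saving is in effect and Ardor Zone is at UTC+08:00.
01:30 UTC + 8h = 09:30 Ardor Zone.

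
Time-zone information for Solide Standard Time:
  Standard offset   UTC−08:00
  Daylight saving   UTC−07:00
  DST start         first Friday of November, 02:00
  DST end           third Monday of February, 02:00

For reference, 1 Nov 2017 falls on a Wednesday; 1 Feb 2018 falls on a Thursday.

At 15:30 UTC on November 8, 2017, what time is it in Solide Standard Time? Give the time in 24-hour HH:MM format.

1 November 2017 is a Wednesday, so the first Friday is November 3.
1 February 2018 is a Thursday, so the first Monday is February 5 and the third is February 19.
At the standard offset (UTC−08:00), 15:30 UTC − 8h = 07:30 Solide Standard Time standard time.
The standard-time date in Solide Standard Time, November 8, 2017, lies within the daylight-saving period (3 November 2017 – 19 February 2018), so Solide Standard Time is on daylight time, UTC−07:00.
15:30 UTC − 7h = 08:30 local.

08:30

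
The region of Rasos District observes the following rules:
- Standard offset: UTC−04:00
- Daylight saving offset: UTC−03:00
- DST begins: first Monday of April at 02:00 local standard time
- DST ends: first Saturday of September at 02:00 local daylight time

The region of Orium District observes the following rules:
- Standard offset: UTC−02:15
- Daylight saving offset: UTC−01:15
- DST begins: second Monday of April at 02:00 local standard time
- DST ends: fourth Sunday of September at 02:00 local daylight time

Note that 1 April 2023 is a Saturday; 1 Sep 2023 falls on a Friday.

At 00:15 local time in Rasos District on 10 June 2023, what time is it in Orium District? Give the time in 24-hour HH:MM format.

1 April 2023 is a Saturday, so the first Monday is April 3.
1 September 2023 is a Friday, so the first Saturday is September 2.
Daylight saving runs 3 April – 2 September; 10 June 2023 is inside that window, so Rasos District is at UTC−03:00.
00:15 Rasos District + 3h = 03:15 UTC.
1 April 2023 is a Saturday, so the first Monday is April 3 and the second is April 10.
1 September 2023 is a Friday, so the first Sunday is September 3 and the fourth is September 24.
At the standard offset (UTC−02:15), 03:15 UTC − 2h15m = 01:00 Orium District standard time.
The standard-time date in Orium District, 10 June 2023, lies within the daylight-saving period (10 April – 24 September), so Orium District is on daylight time, UTC−01:15.
03:15 UTC − 1h15m = 02:00 Orium District.

02:00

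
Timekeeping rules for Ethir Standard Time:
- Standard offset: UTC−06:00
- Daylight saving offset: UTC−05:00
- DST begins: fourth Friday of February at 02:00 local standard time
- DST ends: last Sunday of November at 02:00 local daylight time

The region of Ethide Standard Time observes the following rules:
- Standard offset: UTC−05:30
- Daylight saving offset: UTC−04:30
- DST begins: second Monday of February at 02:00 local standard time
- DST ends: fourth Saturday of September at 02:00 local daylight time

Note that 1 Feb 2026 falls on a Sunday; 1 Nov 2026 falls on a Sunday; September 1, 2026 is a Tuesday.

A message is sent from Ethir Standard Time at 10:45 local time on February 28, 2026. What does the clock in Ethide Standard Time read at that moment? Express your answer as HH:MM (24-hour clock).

11:15

1 February 2026 is a Sunday, so the first Friday is February 6 and the fourth is February 27.
1 November 2026 is a Sunday, so Sundays fall on 1, 8, 15, 22, 29; the last is November 29.
February 28, 2026 falls between 27 February and 29 November, so daylight saving is in effect and Ethir Standard Time is at UTC−05:00.
10:45 Ethir Standard Time + 5h = 15:45 UTC.
1 February 2026 is a Sunday, so the first Monday is February 2 and the second is February 9.
1 September 2026 is a Tuesday, so the first Saturday is September 5 and the fourth is September 26.
At the standard offset (UTC−05:30), 15:45 UTC − 5h30m = 10:15 Ethide Standard Time standard time.
The standard-time date in Ethide Standard Time, February 28, 2026, lies within the daylight-saving period (9 February – 26 September), so Ethide Standard Time is on daylight time, UTC−04:30.
15:45 UTC − 4h30m = 11:15 Ethide Standard Time.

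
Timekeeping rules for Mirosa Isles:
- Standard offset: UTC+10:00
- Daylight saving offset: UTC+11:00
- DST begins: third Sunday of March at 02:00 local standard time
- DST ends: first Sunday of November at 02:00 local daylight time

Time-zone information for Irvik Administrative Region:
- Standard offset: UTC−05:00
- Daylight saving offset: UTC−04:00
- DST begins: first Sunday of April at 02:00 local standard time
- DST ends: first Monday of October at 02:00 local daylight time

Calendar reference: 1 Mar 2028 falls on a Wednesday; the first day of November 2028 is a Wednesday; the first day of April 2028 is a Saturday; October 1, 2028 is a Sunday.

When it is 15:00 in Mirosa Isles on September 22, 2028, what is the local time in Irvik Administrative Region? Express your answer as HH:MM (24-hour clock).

1 March 2028 is a Wednesday, so the first Sunday is March 5 and the third is March 19.
1 November 2028 is a Wednesday, so the first Sunday is November 5.
September 22, 2028 lies within the daylight-saving period (19 March – 5 November), so Mirosa Isles is on daylight time, UTC+11:00.
15:00 Mirosa Isles − 11h = 04:00 UTC.
1 April 2028 is a Saturday, so the first Sunday is April 2.
1 October 2028 is a Sunday, so the first Monday is October 2.
At the standard offset (UTC−05:00), 04:00 UTC − 5h = 23:00 Irvik Administrative Region standard time (rolling into the previous day, 21 September 2028).
Daylight saving runs 2 April – 2 October; the standard-time date in Irvik Administrative Region, September 21, 2028, is inside that window, so Irvik Administrative Region is at UTC−04:00.
04:00 UTC − 4h = 00:00 Irvik Administrative Region.

00:00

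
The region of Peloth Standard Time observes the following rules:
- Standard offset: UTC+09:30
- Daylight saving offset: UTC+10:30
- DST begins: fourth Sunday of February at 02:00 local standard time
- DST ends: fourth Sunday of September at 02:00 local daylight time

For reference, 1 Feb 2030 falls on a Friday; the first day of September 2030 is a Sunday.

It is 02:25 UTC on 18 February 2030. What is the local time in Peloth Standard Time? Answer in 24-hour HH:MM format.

1 February 2030 is a Friday, so the first Sunday is February 3 and the fourth is February 24.
1 September 2030 is a Sunday, so the first Sunday is September 1 and the fourth is September 22.
At the standard offset (UTC+09:30), 02:25 UTC + 9h30m = 11:55 Peloth Standard Time standard time.
Daylight saving runs 24 February – 22 September; the standard-time date in Peloth Standard Time, 18 February 2030, is outside that window, so Peloth Standard Time is on standard time at UTC+09:30.
02:25 UTC + 9h30m = 11:55 local.

11:55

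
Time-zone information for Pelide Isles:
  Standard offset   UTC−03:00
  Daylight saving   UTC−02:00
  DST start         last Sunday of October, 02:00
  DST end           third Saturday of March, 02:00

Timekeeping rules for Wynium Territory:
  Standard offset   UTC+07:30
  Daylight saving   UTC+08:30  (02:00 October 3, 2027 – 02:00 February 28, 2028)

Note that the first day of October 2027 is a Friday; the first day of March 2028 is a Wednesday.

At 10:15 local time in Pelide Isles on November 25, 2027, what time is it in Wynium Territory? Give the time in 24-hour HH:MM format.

1 October 2027 is a Friday, so Sundays fall on 3, 10, 17, 24, 31; the last is October 31.
1 March 2028 is a Wednesday, so the first Saturday is March 4 and the third is March 18.
November 25, 2027 falls between 31 October 2027 and 18 March 2028, so daylight saving is in effect and Pelide Isles is at UTC−02:00.
10:15 Pelide Isles + 2h = 12:15 UTC.
At the standard offset (UTC+07:30), 12:15 UTC + 7h30m = 19:45 Wynium Territory standard time.
The standard-time date in Wynium Territory, November 25, 2027, falls between 3 October 2027 and 28 February 2028, so daylight saving is in effect and Wynium Territory is at UTC+08:30.
12:15 UTC + 8h30m = 20:45 Wynium Territory.

20:45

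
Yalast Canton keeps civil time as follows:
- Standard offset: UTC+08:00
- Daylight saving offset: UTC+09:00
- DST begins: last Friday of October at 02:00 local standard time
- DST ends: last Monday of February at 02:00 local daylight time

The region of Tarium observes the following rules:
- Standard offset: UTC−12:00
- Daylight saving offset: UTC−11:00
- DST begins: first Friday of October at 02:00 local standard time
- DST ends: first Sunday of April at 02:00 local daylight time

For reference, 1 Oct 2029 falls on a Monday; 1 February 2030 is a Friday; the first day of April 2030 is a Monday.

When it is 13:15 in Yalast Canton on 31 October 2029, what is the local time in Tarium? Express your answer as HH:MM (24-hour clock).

17:15

1 October 2029 is a Monday, so Fridays fall on 5, 12, 19, 26; the last is October 26.
1 February 2030 is a Friday, so Mondays fall on 4, 11, 18, 25; the last is February 25.
31 October 2029 falls between 26 October 2029 and 25 February 2030, so daylight saving is in effect and Yalast Canton is at UTC+09:00.
13:15 Yalast Canton − 9h = 04:15 UTC.
1 October 2029 is a Monday, so the first Friday is October 5.
1 April 2030 is a Monday, so the first Sunday is April 7.
At the standard offset (UTC−12:00), 04:15 UTC − 12h = 16:15 Tarium standard time (rolling into the previous day, 30 October 2029).
The standard-time date in Tarium, 30 October 2029, falls between 5 October 2029 and 7 April 2030, so daylight saving is in effect and Tarium is at UTC−11:00.
04:15 UTC − 11h = 17:15 Tarium (rolling into the previous day, 30 October 2029).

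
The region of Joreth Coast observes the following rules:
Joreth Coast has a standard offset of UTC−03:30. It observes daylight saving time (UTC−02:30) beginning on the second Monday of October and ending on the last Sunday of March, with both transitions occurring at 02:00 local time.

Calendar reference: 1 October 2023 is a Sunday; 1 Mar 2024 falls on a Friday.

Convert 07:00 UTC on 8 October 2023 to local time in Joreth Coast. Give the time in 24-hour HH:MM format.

03:30

1 October 2023 is a Sunday, so the first Monday is October 2 and the second is October 9.
1 March 2024 is a Friday, so Sundays fall on 3, 10, 17, 24, 31; the last is March 31.
At the standard offset (UTC−03:30), 07:00 UTC − 3h30m = 03:30 Joreth Coast standard time.
The standard-time date in Joreth Coast, 8 October 2023, is outside the daylight-saving period (9 October 2023 – 31 March 2024), so Joreth Coast is on standard time, UTC−03:30.
07:00 UTC − 3h30m = 03:30 local.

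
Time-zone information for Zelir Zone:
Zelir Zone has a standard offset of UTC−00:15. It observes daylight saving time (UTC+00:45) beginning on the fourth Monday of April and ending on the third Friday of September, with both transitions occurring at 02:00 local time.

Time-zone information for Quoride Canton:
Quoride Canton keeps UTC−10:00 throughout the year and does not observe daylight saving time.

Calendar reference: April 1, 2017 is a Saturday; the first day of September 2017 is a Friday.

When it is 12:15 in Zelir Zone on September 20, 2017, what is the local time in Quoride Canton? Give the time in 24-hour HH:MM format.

1 April 2017 is a Saturday, so the first Monday is April 3 and the fourth is April 24.
1 September 2017 is a Friday, so the first Friday is September 1 and the third is September 15.
Daylight saving runs 24 April – 15 September; September 20, 2017 is outside that window, so Zelir Zone is on standard time at UTC−00:15.
12:15 Zelir Zone + 0h15m = 12:30 UTC.
Quoride Canton stays on UTC−10:00 all year.
12:30 UTC − 10h = 02:30 Quoride Canton.

02:30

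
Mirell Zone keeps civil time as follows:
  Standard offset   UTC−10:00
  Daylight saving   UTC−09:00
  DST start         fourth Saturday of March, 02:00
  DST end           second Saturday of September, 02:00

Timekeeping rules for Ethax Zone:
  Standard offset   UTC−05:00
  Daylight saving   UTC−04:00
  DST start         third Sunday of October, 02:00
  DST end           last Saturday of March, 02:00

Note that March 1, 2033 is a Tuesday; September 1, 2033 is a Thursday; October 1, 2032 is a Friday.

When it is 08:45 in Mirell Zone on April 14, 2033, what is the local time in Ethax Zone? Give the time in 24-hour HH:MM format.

1 March 2033 is a Tuesday, so the first Saturday is March 5 and the fourth is March 26.
1 September 2033 is a Thursday, so the first Saturday is September 3 and the second is September 10.
Daylight saving runs 26 March – 10 September; April 14, 2033 is inside that window, so Mirell Zone is at UTC−09:00.
08:45 Mirell Zone + 9h = 17:45 UTC.
1 October 2032 is a Friday, so the first Sunday is October 3 and the third is October 17.
1 March 2033 is a Tuesday, so Saturdays fall on 5, 12, 19, 26; the last is March 26.
At the standard offset (UTC−05:00), 17:45 UTC − 5h = 12:45 Ethax Zone standard time.
The standard-time date in Ethax Zone, April 14, 2033, is outside the daylight-saving period (17 October 2032 – 26 March 2033), so Ethax Zone is on standard time, UTC−05:00.
17:45 UTC − 5h = 12:45 Ethax Zone.

12:45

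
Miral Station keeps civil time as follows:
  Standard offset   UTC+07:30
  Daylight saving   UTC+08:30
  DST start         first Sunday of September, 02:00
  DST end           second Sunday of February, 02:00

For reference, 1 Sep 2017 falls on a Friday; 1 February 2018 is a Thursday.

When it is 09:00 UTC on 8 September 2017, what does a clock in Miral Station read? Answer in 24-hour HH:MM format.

17:30

1 September 2017 is a Friday, so the first Sunday is September 3.
1 February 2018 is a Thursday, so the first Sunday is February 4 and the second is February 11.
At the standard offset (UTC+07:30), 09:00 UTC + 7h30m = 16:30 Miral Station standard time.
The standard-time date in Miral Station, 8 September 2017, falls between 3 September 2017 and 11 February 2018, so daylight saving is in effect and Miral Station is at UTC+08:30.
09:00 UTC + 8h30m = 17:30 local.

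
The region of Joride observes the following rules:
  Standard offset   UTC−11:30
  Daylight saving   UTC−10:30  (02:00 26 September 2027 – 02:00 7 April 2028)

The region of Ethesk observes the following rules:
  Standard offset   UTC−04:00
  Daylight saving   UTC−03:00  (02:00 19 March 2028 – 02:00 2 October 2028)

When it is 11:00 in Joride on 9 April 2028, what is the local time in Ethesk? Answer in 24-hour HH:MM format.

Daylight saving runs 26 September 2027 – 7 April 2028; 9 April 2028 is outside that window, so Joride is on standard time at UTC−11:30.
11:00 Joride + 11h30m = 22:30 UTC.
At the standard offset (UTC−04:00), 22:30 UTC − 4h = 18:30 Ethesk standard time.
Daylight saving runs 19 March – 2 October; the standard-time date in Ethesk, 9 April 2028, is inside that window, so Ethesk is at UTC−03:00.
22:30 UTC − 3h = 19:30 Ethesk.

19:30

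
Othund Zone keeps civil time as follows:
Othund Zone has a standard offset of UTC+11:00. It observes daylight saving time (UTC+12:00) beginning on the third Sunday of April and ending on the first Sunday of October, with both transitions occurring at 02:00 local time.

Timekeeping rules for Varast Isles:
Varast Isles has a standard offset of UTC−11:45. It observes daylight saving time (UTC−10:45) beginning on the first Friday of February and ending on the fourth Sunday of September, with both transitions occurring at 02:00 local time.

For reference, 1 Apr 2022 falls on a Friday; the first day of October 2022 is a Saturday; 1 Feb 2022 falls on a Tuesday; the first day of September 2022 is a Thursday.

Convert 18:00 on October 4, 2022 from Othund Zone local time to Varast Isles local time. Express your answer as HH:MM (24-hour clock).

19:15

1 April 2022 is a Friday, so the first Sunday is April 3 and the third is April 17.
1 October 2022 is a Saturday, so the first Sunday is October 2.
October 4, 2022 is outside the daylight-saving period (17 April – 2 October), so Othund Zone is on standard time, UTC+11:00.
18:00 Othund Zone − 11h = 07:00 UTC.
1 February 2022 is a Tuesday, so the first Friday is February 4.
1 September 2022 is a Thursday, so the first Sunday is September 4 and the fourth is September 25.
At the standard offset (UTC−11:45), 07:00 UTC − 11h45m = 19:15 Varast Isles standard time (rolling into the previous day, 3 October 2022).
The standard-time date in Varast Isles, October 3, 2022, does not fall between 4 February and 25 September, so daylight saving is not in effect and Varast Isles is at UTC−11:45.
07:00 UTC − 11h45m = 19:15 Varast Isles (rolling into the previous day, 3 October 2022).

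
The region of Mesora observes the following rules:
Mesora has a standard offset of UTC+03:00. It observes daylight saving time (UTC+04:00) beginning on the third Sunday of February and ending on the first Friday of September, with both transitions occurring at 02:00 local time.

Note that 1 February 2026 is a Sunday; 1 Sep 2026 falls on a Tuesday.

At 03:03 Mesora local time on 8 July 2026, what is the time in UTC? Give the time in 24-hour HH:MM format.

23:03

1 February 2026 is a Sunday, so the first Sunday is February 1 and the third is February 15.
1 September 2026 is a Tuesday, so the first Friday is September 4.
8 July 2026 lies within the daylight-saving period (15 February – 4 September), so Mesora is on daylight time, UTC+04:00.
03:03 local − 4h = 23:03 UTC (rolling into the previous day, 7 July 2026).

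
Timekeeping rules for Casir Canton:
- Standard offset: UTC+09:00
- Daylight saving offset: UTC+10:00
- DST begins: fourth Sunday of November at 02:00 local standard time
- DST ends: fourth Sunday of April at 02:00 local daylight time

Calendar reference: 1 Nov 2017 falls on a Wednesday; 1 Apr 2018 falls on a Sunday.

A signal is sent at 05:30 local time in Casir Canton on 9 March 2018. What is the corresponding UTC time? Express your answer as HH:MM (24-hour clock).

19:30

1 November 2017 is a Wednesday, so the first Sunday is November 5 and the fourth is November 26.
1 April 2018 is a Sunday, so the first Sunday is April 1 and the fourth is April 22.
9 March 2018 falls between 26 November 2017 and 22 April 2018, so daylight saving is in effect and Casir Canton is at UTC+10:00.
05:30 local − 10h = 19:30 UTC (rolling into the previous day, 8 March 2018).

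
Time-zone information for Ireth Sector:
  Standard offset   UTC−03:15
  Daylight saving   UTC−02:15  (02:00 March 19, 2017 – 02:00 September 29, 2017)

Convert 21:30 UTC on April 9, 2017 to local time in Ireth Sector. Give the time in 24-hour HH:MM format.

At the standard offset (UTC−03:15), 21:30 UTC − 3h15m = 18:15 Ireth Sector standard time.
The standard-time date in Ireth Sector, April 9, 2017, lies within the daylight-saving period (19 March – 29 September), so Ireth Sector is on daylight time, UTC−02:15.
21:30 UTC − 2h15m = 19:15 local.

19:15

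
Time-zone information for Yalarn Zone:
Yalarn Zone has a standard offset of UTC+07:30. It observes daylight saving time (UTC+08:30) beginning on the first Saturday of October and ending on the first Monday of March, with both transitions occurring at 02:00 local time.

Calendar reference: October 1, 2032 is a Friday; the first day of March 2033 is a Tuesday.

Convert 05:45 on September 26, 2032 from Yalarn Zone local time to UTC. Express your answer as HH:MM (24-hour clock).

1 October 2032 is a Friday, so the first Saturday is October 2.
1 March 2033 is a Tuesday, so the first Monday is March 7.
Daylight saving runs 2 October 2032 – 7 March 2033; September 26, 2032 is outside that window, so Yalarn Zone is on standard time at UTC+07:30.
05:45 local − 7h30m = 22:15 UTC (rolling into the previous day, 25 September 2032).

22:15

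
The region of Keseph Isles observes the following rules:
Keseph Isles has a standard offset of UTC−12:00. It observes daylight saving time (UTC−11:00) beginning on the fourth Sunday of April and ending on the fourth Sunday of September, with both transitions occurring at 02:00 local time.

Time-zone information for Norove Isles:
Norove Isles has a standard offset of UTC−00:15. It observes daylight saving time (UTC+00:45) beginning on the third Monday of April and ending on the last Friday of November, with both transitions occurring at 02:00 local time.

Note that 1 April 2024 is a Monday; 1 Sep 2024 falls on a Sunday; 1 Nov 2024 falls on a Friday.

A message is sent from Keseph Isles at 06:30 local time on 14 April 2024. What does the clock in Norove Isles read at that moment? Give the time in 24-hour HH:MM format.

18:15

1 April 2024 is a Monday, so the first Sunday is April 7 and the fourth is April 28.
1 September 2024 is a Sunday, so the first Sunday is September 1 and the fourth is September 22.
14 April 2024 does not fall between 28 April and 22 September, so daylight saving is not in effect and Keseph Isles is at UTC−12:00.
06:30 Keseph Isles + 12h = 18:30 UTC.
1 April 2024 is a Monday, so the first Monday is April 1 and the third is April 15.
1 November 2024 is a Friday, so Fridays fall on 1, 8, 15, 22, 29; the last is November 29.
At the standard offset (UTC−00:15), 18:30 UTC − 0h15m = 18:15 Norove Isles standard time.
The standard-time date in Norove Isles, 14 April 2024, is outside the daylight-saving period (15 April – 29 November), so Norove Isles is on standard time, UTC−00:15.
18:30 UTC − 0h15m = 18:15 Norove Isles.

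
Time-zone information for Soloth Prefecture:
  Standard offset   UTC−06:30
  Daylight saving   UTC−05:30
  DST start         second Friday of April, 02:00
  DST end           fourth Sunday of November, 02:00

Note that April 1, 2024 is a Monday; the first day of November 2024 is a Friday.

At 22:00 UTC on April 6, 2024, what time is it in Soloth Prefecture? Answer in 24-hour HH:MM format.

1 April 2024 is a Monday, so the first Friday is April 5 and the second is April 12.
1 November 2024 is a Friday, so the first Sunday is November 3 and the fourth is November 24.
At the standard offset (UTC−06:30), 22:00 UTC − 6h30m = 15:30 Soloth Prefecture standard time.
The standard-time date in Soloth Prefecture, April 6, 2024, does not fall between 12 April and 24 November, so daylight saving is not in effect and Soloth Prefecture is at UTC−06:30.
22:00 UTC − 6h30m = 15:30 local.

15:30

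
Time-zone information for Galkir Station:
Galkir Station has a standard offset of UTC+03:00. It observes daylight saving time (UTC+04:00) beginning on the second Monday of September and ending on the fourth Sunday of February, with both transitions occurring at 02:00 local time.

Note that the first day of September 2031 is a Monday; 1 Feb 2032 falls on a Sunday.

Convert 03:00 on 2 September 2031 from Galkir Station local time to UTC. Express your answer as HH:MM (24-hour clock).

00:00

1 September 2031 is a Monday, so the first Monday is September 1 and the second is September 8.
1 February 2032 is a Sunday, so the first Sunday is February 1 and the fourth is February 22.
2 September 2031 does not fall between 8 September 2031 and 22 February 2032, so daylight saving is not in effect and Galkir Station is at UTC+03:00.
03:00 local − 3h = 00:00 UTC.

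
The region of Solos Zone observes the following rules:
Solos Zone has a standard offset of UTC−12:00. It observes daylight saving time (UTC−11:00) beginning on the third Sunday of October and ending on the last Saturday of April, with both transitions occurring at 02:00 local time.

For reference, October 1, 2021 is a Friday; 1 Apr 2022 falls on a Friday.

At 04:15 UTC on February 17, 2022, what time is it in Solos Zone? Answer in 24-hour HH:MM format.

1 October 2021 is a Friday, so the first Sunday is October 3 and the third is October 17.
1 April 2022 is a Friday, so Saturdays fall on 2, 9, 16, 23, 30; the last is April 30.
At the standard offset (UTC−12:00), 04:15 UTC − 12h = 16:15 Solos Zone standard time (rolling into the previous day, 16 February 2022).
The standard-time date in Solos Zone, February 16, 2022, lies within the daylight-saving period (17 October 2021 – 30 April 2022), so Solos Zone is on daylight time, UTC−11:00.
04:15 UTC − 11h = 17:15 local (rolling into the previous day, 16 February 2022).

17:15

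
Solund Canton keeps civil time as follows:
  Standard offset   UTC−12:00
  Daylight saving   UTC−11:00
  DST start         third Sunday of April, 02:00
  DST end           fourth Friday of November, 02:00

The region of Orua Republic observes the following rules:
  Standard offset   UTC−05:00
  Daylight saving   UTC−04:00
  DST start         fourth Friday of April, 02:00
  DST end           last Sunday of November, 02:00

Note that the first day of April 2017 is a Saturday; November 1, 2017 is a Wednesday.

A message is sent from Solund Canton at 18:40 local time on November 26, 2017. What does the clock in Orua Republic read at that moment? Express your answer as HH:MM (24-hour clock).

01:40

1 April 2017 is a Saturday, so the first Sunday is April 2 and the third is April 16.
1 November 2017 is a Wednesday, so the first Friday is November 3 and the fourth is November 24.
November 26, 2017 does not fall between 16 April and 24 November, so daylight saving is not in effect and Solund Canton is at UTC−12:00.
18:40 Solund Canton + 12h = 06:40 UTC (rolling into the next day, 27 November 2017).
1 April 2017 is a Saturday, so the first Friday is April 7 and the fourth is April 28.
1 November 2017 is a Wednesday, so Sundays fall on 5, 12, 19, 26; the last is November 26.
At the standard offset (UTC−05:00), 06:40 UTC − 5h = 01:40 Orua Republic standard time.
Daylight saving runs 28 April – 26 November; the standard-time date in Orua Republic, November 27, 2017, is outside that window, so Orua Republic is on standard time at UTC−05:00.
06:40 UTC − 5h = 01:40 Orua Republic.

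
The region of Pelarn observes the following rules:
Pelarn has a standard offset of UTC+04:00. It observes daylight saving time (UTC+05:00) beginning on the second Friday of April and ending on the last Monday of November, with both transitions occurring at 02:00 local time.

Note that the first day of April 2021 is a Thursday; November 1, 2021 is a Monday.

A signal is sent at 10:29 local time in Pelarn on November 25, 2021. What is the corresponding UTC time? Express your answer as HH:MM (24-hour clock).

1 April 2021 is a Thursday, so the first Friday is April 2 and the second is April 9.
1 November 2021 is a Monday, so Mondays fall on 1, 8, 15, 22, 29; the last is November 29.
Daylight saving runs 9 April – 29 November; November 25, 2021 is inside that window, so Pelarn is at UTC+05:00.
10:29 local − 5h = 05:29 UTC.

05:29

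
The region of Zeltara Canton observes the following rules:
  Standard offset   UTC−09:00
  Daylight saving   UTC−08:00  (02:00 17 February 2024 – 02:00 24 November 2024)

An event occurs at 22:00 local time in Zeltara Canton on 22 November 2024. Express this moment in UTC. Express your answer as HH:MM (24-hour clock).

22 November 2024 falls between 17 February and 24 November, so daylight saving is in effect and Zeltara Canton is at UTC−08:00.
22:00 local + 8h = 06:00 UTC (rolling into the next day, 23 November 2024).

06:00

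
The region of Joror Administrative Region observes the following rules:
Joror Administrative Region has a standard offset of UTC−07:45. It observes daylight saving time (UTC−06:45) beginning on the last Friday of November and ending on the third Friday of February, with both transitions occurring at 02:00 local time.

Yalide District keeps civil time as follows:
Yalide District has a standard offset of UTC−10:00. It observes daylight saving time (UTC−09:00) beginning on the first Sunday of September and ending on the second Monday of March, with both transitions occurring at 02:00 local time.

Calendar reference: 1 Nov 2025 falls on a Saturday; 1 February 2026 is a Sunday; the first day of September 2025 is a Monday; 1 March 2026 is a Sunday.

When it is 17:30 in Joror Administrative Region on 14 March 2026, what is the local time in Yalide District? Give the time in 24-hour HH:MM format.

1 November 2025 is a Saturday, so Fridays fall on 7, 14, 21, 28; the last is November 28.
1 February 2026 is a Sunday, so the first Friday is February 6 and the third is February 20.
14 March 2026 does not fall between 28 November 2025 and 20 February 2026, so daylight saving is not in effect and Joror Administrative Region is at UTC−07:45.
17:30 Joror Administrative Region + 7h45m = 01:15 UTC (rolling into the next day, 15 March 2026).
1 September 2025 is a Monday, so the first Sunday is September 7.
1 March 2026 is a Sunday, so the first Monday is March 2 and the second is March 9.
At the standard offset (UTC−10:00), 01:15 UTC − 10h = 15:15 Yalide District standard time (rolling into the previous day, 14 March 2026).
The standard-time date in Yalide District, 14 March 2026, is outside the daylight-saving period (7 September 2025 – 9 March 2026), so Yalide District is on standard time, UTC−10:00.
01:15 UTC − 10h = 15:15 Yalide District (rolling into the previous day, 14 March 2026).

15:15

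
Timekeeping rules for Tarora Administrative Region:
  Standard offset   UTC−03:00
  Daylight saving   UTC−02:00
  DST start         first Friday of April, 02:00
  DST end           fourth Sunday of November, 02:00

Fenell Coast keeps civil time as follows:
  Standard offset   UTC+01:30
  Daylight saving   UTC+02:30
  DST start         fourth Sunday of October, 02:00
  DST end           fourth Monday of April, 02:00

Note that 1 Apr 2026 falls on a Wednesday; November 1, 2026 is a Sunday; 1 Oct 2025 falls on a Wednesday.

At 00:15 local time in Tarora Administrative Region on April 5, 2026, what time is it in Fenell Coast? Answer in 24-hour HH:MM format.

04:45

1 April 2026 is a Wednesday, so the first Friday is April 3.
1 November 2026 is a Sunday, so the first Sunday is November 1 and the fourth is November 22.
Daylight saving runs 3 April – 22 November; April 5, 2026 is inside that window, so Tarora Administrative Region is at UTC−02:00.
00:15 Tarora Administrative Region + 2h = 02:15 UTC.
1 October 2025 is a Wednesday, so the first Sunday is October 5 and the fourth is October 26.
1 April 2026 is a Wednesday, so the first Monday is April 6 and the fourth is April 27.
At the standard offset (UTC+01:30), 02:15 UTC + 1h30m = 03:45 Fenell Coast standard time.
Daylight saving runs 26 October 2025 – 27 April 2026; the standard-time date in Fenell Coast, April 5, 2026, is inside that window, so Fenell Coast is at UTC+02:30.
02:15 UTC + 2h30m = 04:45 Fenell Coast.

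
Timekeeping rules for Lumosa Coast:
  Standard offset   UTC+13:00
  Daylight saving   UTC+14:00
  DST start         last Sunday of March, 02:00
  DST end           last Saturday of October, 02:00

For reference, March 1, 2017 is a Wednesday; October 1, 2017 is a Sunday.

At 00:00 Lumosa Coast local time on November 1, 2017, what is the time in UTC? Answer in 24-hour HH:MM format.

11:00

1 March 2017 is a Wednesday, so Sundays fall on 5, 12, 19, 26; the last is March 26.
1 October 2017 is a Sunday, so Saturdays fall on 7, 14, 21, 28; the last is October 28.
November 1, 2017 does not fall between 26 March and 28 October, so daylight saving is not in effect and Lumosa Coast is at UTC+13:00.
00:00 local − 13h = 11:00 UTC (rolling into the previous day, 31 October 2017).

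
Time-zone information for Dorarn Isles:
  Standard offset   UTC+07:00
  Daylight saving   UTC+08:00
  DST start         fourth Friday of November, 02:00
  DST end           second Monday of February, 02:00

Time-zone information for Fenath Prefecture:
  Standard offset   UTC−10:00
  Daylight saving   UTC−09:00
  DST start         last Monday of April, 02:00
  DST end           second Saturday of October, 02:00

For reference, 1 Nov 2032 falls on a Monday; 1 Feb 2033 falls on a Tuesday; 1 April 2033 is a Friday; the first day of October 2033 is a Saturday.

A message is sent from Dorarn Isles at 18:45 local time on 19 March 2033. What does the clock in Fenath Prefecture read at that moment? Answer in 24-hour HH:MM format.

01:45

1 November 2032 is a Monday, so the first Friday is November 5 and the fourth is November 26.
1 February 2033 is a Tuesday, so the first Monday is February 7 and the second is February 14.
Daylight saving runs 26 November 2032 – 14 February 2033; 19 March 2033 is outside that window, so Dorarn Isles is on standard time at UTC+07:00.
18:45 Dorarn Isles − 7h = 11:45 UTC.
1 April 2033 is a Friday, so Mondays fall on 4, 11, 18, 25; the last is April 25.
1 October 2033 is a Saturday, so the first Saturday is October 1 and the second is October 8.
At the standard offset (UTC−10:00), 11:45 UTC − 10h = 01:45 Fenath Prefecture standard time.
The standard-time date in Fenath Prefecture, 19 March 2033, is outside the daylight-saving period (25 April – 8 October), so Fenath Prefecture is on standard time, UTC−10:00.
11:45 UTC − 10h = 01:45 Fenath Prefecture.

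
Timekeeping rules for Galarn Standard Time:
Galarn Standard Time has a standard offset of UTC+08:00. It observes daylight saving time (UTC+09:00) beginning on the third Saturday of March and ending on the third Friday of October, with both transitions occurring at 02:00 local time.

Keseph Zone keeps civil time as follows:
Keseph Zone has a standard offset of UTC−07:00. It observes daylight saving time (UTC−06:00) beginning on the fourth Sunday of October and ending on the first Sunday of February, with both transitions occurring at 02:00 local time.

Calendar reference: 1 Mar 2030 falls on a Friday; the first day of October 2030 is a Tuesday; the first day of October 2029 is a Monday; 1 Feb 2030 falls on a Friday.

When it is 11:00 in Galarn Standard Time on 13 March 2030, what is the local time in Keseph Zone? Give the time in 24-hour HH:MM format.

1 March 2030 is a Friday, so the first Saturday is March 2 and the third is March 16.
1 October 2030 is a Tuesday, so the first Friday is October 4 and the third is October 18.
13 March 2030 does not fall between 16 March and 18 October, so daylight saving is not in effect and Galarn Standard Time is at UTC+08:00.
11:00 Galarn Standard Time − 8h = 03:00 UTC.
1 October 2029 is a Monday, so the first Sunday is October 7 and the fourth is October 28.
1 February 2030 is a Friday, so the first Sunday is February 3.
At the standard offset (UTC−07:00), 03:00 UTC − 7h = 20:00 Keseph Zone standard time (rolling into the previous day, 12 March 2030).
Daylight saving runs 28 October 2029 – 3 February 2030; the standard-time date in Keseph Zone, 12 March 2030, is outside that window, so Keseph Zone is on standard time at UTC−07:00.
03:00 UTC − 7h = 20:00 Keseph Zone (rolling into the previous day, 12 March 2030).

20:00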